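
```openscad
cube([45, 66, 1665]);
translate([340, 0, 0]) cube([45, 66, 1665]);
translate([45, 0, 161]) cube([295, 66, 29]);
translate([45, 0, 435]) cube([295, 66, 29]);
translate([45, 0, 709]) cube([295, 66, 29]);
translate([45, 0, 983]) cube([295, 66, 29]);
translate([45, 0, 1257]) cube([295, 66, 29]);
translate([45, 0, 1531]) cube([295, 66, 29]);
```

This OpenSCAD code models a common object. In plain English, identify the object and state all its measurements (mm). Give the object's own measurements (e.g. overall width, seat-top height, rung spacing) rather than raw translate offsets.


A straight ladder. Two 45×66 mm vertical rails, 1665 mm tall, stand 385 mm apart (outside-to-outside) with their front faces coplanar on the −y side. 6 rungs, each 66 mm deep and 29 mm tall, span between the inner faces of the rails, front faces flush with the rails. The lowest rung's underside is at z = 161 mm and rungs are spaced 274 mm apart (underside to underside).


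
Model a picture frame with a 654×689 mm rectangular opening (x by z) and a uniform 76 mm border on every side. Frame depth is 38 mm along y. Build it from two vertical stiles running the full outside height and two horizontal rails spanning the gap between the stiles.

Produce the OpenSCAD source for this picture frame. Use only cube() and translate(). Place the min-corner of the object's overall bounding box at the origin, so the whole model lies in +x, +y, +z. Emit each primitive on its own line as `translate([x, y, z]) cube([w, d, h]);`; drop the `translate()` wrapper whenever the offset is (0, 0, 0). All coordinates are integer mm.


cube([76, 38, 841]);
translate([730, 0, 0]) cube([76, 38, 841]);
translate([76, 0, 0]) cube([654, 38, 76]);
translate([76, 0, 765]) cube([654, 38, 76]);


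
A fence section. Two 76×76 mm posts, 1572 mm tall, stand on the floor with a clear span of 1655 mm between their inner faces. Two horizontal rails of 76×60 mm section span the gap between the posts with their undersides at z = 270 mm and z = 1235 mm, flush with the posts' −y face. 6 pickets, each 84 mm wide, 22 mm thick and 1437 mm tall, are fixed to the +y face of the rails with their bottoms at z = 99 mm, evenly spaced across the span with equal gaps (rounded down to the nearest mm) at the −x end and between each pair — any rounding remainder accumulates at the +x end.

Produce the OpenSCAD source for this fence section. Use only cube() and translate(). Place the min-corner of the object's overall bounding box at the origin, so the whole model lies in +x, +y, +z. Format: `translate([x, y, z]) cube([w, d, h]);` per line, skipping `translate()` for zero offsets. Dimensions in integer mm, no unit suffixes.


cube([76, 76, 1572]);
translate([1731, 0, 0]) cube([76, 76, 1572]);
translate([76, 0, 270]) cube([1655, 76, 60]);
translate([76, 0, 1235]) cube([1655, 76, 60]);
translate([240, 76, 99]) cube([84, 22, 1437]);
translate([488, 76, 99]) cube([84, 22, 1437]);
translate([736, 76, 99]) cube([84, 22, 1437]);
translate([984, 76, 99]) cube([84, 22, 1437]);
translate([1232, 76, 99]) cube([84, 22, 1437]);
translate([1480, 76, 99]) cube([84, 22, 1437]);


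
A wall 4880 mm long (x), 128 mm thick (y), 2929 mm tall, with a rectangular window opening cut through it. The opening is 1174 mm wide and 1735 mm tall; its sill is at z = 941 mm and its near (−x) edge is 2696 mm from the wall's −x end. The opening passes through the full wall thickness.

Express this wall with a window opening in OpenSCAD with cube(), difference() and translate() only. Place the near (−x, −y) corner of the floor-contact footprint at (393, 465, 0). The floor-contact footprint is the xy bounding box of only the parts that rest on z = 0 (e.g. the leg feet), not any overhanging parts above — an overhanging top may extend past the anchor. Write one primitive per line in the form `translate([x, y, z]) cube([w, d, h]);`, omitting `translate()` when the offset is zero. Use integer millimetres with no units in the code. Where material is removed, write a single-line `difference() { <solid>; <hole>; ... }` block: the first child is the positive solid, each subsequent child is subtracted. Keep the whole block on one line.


difference() { translate([393, 465, 0]) cube([4880, 128, 2929]); translate([3089, 465, 941]) cube([1174, 128, 1735]); }


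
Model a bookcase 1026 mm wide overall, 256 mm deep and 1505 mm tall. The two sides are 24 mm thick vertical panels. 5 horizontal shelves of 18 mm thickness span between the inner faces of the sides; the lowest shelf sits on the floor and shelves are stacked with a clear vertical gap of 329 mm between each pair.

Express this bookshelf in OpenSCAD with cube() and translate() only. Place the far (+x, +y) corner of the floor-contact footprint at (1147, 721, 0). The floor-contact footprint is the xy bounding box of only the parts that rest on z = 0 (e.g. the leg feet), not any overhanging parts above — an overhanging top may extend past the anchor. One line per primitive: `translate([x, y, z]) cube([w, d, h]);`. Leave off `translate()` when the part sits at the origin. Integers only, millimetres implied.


translate([121, 465, 0]) cube([24, 256, 1505]);
translate([1123, 465, 0]) cube([24, 256, 1505]);
translate([145, 465, 0]) cube([978, 256, 18]);
translate([145, 465, 347]) cube([978, 256, 18]);
translate([145, 465, 694]) cube([978, 256, 18]);
translate([145, 465, 1041]) cube([978, 256, 18]);
translate([145, 465, 1388]) cube([978, 256, 18]);


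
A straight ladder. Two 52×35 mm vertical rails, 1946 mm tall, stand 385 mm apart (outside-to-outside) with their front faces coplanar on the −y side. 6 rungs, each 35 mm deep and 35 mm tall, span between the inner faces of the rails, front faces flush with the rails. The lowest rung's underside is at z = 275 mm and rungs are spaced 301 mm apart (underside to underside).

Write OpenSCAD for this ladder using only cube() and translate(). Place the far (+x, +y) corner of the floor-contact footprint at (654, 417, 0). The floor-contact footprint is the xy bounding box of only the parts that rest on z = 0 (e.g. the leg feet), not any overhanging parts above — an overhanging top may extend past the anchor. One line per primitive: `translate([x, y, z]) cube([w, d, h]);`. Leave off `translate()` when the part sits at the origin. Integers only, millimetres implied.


// rung span = 385 - 2*52 = 281
// rung[k] z = 275 + k*301
translate([269, 382, 0]) cube([52, 35, 1946]);
translate([602, 382, 0]) cube([52, 35, 1946]);
translate([321, 382, 275]) cube([281, 35, 35]);
translate([321, 382, 576]) cube([281, 35, 35]);
translate([321, 382, 877]) cube([281, 35, 35]);
translate([321, 382, 1178]) cube([281, 35, 35]);
translate([321, 382, 1479]) cube([281, 35, 35]);
translate([321, 382, 1780]) cube([281, 35, 35]);


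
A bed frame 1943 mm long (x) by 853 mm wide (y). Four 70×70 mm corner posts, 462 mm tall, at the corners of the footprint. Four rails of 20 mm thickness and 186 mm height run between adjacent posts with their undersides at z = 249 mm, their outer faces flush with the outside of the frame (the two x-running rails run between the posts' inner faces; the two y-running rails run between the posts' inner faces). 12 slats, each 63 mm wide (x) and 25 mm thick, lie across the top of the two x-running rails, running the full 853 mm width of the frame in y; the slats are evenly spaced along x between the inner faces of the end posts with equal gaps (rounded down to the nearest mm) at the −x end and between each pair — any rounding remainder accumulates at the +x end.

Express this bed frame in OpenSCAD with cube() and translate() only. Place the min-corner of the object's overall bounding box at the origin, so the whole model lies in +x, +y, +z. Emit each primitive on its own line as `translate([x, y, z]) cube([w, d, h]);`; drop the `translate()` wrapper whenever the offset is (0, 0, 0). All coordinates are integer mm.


// slat z = rail_z + rail_h = 249 + 186 = 435
// slat gap = ⌊(1803 − 12·63) / 13⌋ = 80
cube([70, 70, 462]);
translate([0, 783, 0]) cube([70, 70, 462]);
translate([1873, 0, 0]) cube([70, 70, 462]);
translate([1873, 783, 0]) cube([70, 70, 462]);
translate([70, 0, 249]) cube([1803, 20, 186]);
translate([70, 833, 249]) cube([1803, 20, 186]);
translate([0, 70, 249]) cube([20, 713, 186]);
translate([1923, 70, 249]) cube([20, 713, 186]);
translate([150, 0, 435]) cube([63, 853, 25]);
translate([293, 0, 435]) cube([63, 853, 25]);
translate([436, 0, 435]) cube([63, 853, 25]);
translate([579, 0, 435]) cube([63, 853, 25]);
translate([722, 0, 435]) cube([63, 853, 25]);
translate([865, 0, 435]) cube([63, 853, 25]);
translate([1008, 0, 435]) cube([63, 853, 25]);
translate([1151, 0, 435]) cube([63, 853, 25]);
translate([1294, 0, 435]) cube([63, 853, 25]);
translate([1437, 0, 435]) cube([63, 853, 25]);
translate([1580, 0, 435]) cube([63, 853, 25]);
translate([1723, 0, 435]) cube([63, 853, 25]);


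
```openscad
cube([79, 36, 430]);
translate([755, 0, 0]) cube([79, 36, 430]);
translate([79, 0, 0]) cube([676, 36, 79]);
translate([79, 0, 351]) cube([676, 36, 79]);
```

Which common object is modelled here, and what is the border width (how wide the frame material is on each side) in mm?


A picture frame. The border width is 79 mm.

Four thin pieces enclosing a rectangular opening — a picture frame. The two full-height stiles are 430 mm tall; the top rail sits at z = 351 and is 79 mm tall, so the border above the opening is 430 − 351 = 79 mm, matching the stile x-width.


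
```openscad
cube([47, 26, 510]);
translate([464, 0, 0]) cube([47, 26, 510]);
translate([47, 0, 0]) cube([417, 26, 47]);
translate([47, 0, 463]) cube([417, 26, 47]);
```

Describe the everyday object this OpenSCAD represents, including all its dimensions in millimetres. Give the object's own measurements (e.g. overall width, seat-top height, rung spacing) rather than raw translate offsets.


A rectangular picture frame lying in the x–z plane (depth along y). The opening is 417 mm wide (x) by 416 mm tall (z), surrounded by a border 47 mm wide on all four sides. The frame is 26 mm deep and is made of two full-height vertical stiles with two horizontal rails fitted between them.


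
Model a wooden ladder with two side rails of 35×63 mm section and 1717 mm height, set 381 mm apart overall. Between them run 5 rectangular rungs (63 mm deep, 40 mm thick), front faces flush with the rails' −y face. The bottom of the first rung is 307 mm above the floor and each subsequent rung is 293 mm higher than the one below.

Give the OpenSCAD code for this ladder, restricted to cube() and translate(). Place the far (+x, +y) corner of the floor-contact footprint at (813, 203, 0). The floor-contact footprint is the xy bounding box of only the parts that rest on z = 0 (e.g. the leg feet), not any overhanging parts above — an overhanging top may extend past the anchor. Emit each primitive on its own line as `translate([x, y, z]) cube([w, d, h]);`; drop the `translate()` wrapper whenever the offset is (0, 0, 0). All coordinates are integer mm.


// rung span = 381 - 2*35 = 311
// rung[k] z = 307 + k*293
translate([432, 140, 0]) cube([35, 63, 1717]);
translate([778, 140, 0]) cube([35, 63, 1717]);
translate([467, 140, 307]) cube([311, 63, 40]);
translate([467, 140, 600]) cube([311, 63, 40]);
translate([467, 140, 893]) cube([311, 63, 40]);
translate([467, 140, 1186]) cube([311, 63, 40]);
translate([467, 140, 1479]) cube([311, 63, 40]);


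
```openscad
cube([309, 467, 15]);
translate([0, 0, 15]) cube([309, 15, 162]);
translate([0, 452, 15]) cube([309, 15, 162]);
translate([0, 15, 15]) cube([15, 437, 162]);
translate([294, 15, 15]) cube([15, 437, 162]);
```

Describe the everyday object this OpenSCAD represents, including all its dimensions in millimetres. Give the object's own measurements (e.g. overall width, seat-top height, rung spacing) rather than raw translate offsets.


An open-topped rectangular box: outside dimensions 309×467×177 mm, with a uniform wall and base thickness of 15 mm. The base is a full 309×467 slab on the floor; four walls sit on top of the base. The front and back walls (the −y and +y sides) span the full width; the two side walls fit between them.


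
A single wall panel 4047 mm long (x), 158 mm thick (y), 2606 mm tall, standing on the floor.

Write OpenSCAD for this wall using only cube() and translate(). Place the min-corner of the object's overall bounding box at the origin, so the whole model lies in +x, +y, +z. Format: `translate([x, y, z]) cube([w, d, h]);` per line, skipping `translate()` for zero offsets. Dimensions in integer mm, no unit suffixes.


cube([4047, 158, 2606]);


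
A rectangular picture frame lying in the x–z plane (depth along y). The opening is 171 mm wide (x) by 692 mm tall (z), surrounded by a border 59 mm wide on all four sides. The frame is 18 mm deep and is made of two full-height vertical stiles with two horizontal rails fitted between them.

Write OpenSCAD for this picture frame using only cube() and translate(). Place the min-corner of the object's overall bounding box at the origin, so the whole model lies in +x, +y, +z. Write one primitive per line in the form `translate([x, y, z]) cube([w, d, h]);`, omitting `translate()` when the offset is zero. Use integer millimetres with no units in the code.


cube([59, 18, 810]);
translate([230, 0, 0]) cube([59, 18, 810]);
translate([59, 0, 0]) cube([171, 18, 59]);
translate([59, 0, 751]) cube([171, 18, 59]);


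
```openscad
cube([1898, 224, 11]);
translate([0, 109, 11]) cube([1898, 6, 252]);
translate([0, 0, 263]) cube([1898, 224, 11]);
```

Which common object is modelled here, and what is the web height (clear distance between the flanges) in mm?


An I-beam. The web height is 252 mm.

Two wide flanges with a thin centred web — an I-beam. Overall 274 mm minus two 11 mm flanges gives a web of 274 − 2·11 = 252 mm.


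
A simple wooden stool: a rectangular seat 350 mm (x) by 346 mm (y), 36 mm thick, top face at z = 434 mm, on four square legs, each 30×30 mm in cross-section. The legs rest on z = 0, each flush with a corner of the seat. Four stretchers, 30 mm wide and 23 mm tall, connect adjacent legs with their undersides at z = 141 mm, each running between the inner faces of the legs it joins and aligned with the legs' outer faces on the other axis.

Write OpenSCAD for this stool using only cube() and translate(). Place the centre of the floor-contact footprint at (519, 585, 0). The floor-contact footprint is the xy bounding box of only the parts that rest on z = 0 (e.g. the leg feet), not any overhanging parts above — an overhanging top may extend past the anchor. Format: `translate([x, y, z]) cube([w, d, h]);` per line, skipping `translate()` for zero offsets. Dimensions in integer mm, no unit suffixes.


translate([344, 412, 398]) cube([350, 346, 36]);
translate([344, 412, 0]) cube([30, 30, 398]);
translate([664, 412, 0]) cube([30, 30, 398]);
translate([344, 728, 0]) cube([30, 30, 398]);
translate([664, 728, 0]) cube([30, 30, 398]);
translate([374, 412, 141]) cube([290, 30, 23]);
translate([374, 728, 141]) cube([290, 30, 23]);
translate([344, 442, 141]) cube([30, 286, 23]);
translate([664, 442, 141]) cube([30, 286, 23]);


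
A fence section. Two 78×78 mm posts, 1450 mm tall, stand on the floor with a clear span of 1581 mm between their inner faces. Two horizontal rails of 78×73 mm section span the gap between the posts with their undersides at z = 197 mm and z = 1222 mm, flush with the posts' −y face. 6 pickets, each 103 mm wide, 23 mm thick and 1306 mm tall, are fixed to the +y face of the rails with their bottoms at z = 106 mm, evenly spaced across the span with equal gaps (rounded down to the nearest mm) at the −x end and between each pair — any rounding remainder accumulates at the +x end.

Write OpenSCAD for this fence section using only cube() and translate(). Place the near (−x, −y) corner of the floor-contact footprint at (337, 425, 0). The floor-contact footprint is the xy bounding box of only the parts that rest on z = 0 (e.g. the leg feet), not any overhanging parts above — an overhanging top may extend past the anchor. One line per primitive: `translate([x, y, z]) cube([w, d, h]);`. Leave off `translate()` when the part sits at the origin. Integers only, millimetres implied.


translate([337, 425, 0]) cube([78, 78, 1450]);
translate([1996, 425, 0]) cube([78, 78, 1450]);
translate([415, 425, 197]) cube([1581, 78, 73]);
translate([415, 425, 1222]) cube([1581, 78, 73]);
translate([552, 503, 106]) cube([103, 23, 1306]);
translate([792, 503, 106]) cube([103, 23, 1306]);
translate([1032, 503, 106]) cube([103, 23, 1306]);
translate([1272, 503, 106]) cube([103, 23, 1306]);
translate([1512, 503, 106]) cube([103, 23, 1306]);
translate([1752, 503, 106]) cube([103, 23, 1306]);


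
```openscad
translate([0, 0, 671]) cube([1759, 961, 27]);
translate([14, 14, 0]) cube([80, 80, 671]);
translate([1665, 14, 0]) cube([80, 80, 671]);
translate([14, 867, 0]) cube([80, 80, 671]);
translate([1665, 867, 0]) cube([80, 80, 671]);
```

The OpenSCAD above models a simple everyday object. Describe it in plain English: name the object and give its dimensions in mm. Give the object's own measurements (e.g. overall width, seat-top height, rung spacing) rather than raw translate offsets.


A rectangular dining table. The top is 1759×961×27 mm with its upper surface at z = 698 mm. It stands on four 80×80 mm square legs, each inset 14 mm from the nearest pair of top edges, running from the floor to the underside of the top.


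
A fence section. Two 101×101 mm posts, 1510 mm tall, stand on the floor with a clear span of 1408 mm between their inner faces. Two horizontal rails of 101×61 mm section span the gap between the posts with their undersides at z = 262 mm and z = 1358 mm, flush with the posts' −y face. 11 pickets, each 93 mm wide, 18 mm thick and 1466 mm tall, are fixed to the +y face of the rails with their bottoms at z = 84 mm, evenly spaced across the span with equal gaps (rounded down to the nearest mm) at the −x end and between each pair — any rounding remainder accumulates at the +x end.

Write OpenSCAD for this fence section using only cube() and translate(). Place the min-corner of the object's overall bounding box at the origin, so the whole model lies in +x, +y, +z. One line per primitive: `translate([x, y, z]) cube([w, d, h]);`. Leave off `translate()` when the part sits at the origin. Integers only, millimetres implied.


cube([101, 101, 1510]);
translate([1509, 0, 0]) cube([101, 101, 1510]);
translate([101, 0, 262]) cube([1408, 101, 61]);
translate([101, 0, 1358]) cube([1408, 101, 61]);
translate([133, 101, 84]) cube([93, 18, 1466]);
translate([258, 101, 84]) cube([93, 18, 1466]);
translate([383, 101, 84]) cube([93, 18, 1466]);
translate([508, 101, 84]) cube([93, 18, 1466]);
translate([633, 101, 84]) cube([93, 18, 1466]);
translate([758, 101, 84]) cube([93, 18, 1466]);
translate([883, 101, 84]) cube([93, 18, 1466]);
translate([1008, 101, 84]) cube([93, 18, 1466]);
translate([1133, 101, 84]) cube([93, 18, 1466]);
translate([1258, 101, 84]) cube([93, 18, 1466]);
translate([1383, 101, 84]) cube([93, 18, 1466]);


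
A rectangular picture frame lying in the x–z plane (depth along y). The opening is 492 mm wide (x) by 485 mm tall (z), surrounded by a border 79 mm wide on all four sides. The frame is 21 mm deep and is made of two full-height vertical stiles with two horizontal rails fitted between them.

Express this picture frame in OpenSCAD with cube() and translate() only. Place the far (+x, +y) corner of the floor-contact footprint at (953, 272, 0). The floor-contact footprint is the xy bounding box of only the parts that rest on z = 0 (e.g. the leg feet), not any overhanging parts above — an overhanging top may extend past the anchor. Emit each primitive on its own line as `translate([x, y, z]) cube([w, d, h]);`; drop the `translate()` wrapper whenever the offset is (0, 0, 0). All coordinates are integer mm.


translate([303, 251, 0]) cube([79, 21, 643]);
translate([874, 251, 0]) cube([79, 21, 643]);
translate([382, 251, 0]) cube([492, 21, 79]);
translate([382, 251, 564]) cube([492, 21, 79]);


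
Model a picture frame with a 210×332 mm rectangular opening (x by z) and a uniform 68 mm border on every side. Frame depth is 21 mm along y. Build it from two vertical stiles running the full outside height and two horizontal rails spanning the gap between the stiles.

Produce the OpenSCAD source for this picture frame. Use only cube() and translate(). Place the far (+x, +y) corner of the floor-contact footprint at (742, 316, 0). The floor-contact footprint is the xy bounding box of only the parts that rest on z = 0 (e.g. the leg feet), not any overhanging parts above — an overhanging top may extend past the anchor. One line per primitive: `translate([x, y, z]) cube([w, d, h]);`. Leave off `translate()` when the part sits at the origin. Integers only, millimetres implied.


translate([396, 295, 0]) cube([68, 21, 468]);
translate([674, 295, 0]) cube([68, 21, 468]);
translate([464, 295, 0]) cube([210, 21, 68]);
translate([464, 295, 400]) cube([210, 21, 68]);


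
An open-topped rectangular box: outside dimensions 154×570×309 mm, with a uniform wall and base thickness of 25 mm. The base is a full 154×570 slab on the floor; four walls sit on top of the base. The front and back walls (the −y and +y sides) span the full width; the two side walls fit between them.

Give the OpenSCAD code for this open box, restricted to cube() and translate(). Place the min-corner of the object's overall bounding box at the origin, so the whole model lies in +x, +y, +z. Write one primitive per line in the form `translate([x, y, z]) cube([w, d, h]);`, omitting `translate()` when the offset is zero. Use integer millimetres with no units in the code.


cube([154, 570, 25]);
translate([0, 0, 25]) cube([154, 25, 284]);
translate([0, 545, 25]) cube([154, 25, 284]);
translate([0, 25, 25]) cube([25, 520, 284]);
translate([129, 25, 25]) cube([25, 520, 284]);


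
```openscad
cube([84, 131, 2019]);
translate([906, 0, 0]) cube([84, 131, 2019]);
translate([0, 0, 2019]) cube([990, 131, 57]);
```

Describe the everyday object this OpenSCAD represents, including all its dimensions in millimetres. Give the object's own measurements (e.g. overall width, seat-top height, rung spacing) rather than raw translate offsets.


A door frame. The clear opening is 822 mm wide and 2019 mm high. Two 84 mm wide jambs, 131 mm deep, stand either side of the opening from the floor to the top of the opening. A 57 mm thick head sits across the top of both jambs, spanning the full outside width of the frame.


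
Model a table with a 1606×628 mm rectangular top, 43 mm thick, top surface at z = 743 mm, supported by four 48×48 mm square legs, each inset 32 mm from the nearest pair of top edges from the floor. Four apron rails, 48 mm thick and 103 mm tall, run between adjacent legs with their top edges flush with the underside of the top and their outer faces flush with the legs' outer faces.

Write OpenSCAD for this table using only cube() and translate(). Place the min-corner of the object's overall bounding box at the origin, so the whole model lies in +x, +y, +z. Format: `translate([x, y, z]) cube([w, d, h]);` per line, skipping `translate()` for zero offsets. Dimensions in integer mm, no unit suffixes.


translate([0, 0, 700]) cube([1606, 628, 43]);
translate([32, 32, 0]) cube([48, 48, 700]);
translate([1526, 32, 0]) cube([48, 48, 700]);
translate([32, 548, 0]) cube([48, 48, 700]);
translate([1526, 548, 0]) cube([48, 48, 700]);
translate([80, 32, 597]) cube([1446, 48, 103]);
translate([80, 548, 597]) cube([1446, 48, 103]);
translate([32, 80, 597]) cube([48, 468, 103]);
translate([1526, 80, 597]) cube([48, 468, 103]);


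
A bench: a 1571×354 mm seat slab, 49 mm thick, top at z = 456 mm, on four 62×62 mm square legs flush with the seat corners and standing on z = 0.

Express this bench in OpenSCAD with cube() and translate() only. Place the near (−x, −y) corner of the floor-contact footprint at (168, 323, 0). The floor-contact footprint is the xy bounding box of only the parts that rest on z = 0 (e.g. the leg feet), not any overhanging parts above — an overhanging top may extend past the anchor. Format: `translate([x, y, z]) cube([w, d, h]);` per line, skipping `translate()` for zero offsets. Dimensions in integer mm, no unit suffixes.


translate([168, 323, 407]) cube([1571, 354, 49]);
translate([168, 323, 0]) cube([62, 62, 407]);
translate([168, 615, 0]) cube([62, 62, 407]);
translate([1677, 323, 0]) cube([62, 62, 407]);
translate([1677, 615, 0]) cube([62, 62, 407]);


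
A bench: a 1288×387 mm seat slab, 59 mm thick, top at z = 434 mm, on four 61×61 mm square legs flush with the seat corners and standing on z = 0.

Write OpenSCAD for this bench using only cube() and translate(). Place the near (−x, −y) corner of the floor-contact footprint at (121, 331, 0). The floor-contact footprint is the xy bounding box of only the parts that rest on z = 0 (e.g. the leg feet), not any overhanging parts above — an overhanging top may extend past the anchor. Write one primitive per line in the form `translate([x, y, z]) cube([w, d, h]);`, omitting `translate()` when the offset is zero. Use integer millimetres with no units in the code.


translate([121, 331, 375]) cube([1288, 387, 59]);
translate([121, 331, 0]) cube([61, 61, 375]);
translate([121, 657, 0]) cube([61, 61, 375]);
translate([1348, 331, 0]) cube([61, 61, 375]);
translate([1348, 657, 0]) cube([61, 61, 375]);


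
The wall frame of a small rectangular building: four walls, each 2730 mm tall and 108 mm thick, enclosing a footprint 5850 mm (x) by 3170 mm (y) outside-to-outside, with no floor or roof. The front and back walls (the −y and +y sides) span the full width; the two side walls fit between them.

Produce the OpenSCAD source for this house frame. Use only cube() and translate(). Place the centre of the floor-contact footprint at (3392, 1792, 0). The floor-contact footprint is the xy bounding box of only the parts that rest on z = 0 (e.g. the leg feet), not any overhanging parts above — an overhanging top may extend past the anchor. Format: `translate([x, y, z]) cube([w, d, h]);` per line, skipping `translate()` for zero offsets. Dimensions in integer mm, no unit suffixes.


translate([467, 207, 0]) cube([5850, 108, 2730]);
translate([467, 3269, 0]) cube([5850, 108, 2730]);
translate([467, 315, 0]) cube([108, 2954, 2730]);
translate([6209, 315, 0]) cube([108, 2954, 2730]);


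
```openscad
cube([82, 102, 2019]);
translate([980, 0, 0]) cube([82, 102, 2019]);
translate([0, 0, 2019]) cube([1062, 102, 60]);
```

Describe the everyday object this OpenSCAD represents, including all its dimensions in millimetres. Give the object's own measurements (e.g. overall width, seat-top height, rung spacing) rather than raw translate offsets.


A door frame. The clear opening is 898 mm wide and 2019 mm high. Two 82 mm wide jambs, 102 mm deep, stand either side of the opening from the floor to the top of the opening. A 60 mm thick head sits across the top of both jambs, spanning the full outside width of the frame.


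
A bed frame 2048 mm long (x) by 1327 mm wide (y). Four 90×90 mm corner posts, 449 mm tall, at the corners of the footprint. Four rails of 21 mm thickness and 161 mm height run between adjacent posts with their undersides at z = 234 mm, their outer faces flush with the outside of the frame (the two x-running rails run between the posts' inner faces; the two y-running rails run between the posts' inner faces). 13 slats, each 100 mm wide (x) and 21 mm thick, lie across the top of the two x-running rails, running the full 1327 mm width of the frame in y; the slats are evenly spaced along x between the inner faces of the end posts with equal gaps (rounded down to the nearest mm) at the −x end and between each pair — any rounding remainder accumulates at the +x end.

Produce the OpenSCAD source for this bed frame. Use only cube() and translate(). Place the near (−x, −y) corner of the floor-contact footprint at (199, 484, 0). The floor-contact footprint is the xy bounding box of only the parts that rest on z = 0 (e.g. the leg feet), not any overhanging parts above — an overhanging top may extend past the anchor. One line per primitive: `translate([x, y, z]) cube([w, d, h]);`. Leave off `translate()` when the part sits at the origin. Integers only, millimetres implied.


// slat z = rail_z + rail_h = 234 + 161 = 395
// slat gap = ⌊(1868 − 13·100) / 14⌋ = 40
translate([199, 484, 0]) cube([90, 90, 449]);
translate([199, 1721, 0]) cube([90, 90, 449]);
translate([2157, 484, 0]) cube([90, 90, 449]);
translate([2157, 1721, 0]) cube([90, 90, 449]);
translate([289, 484, 234]) cube([1868, 21, 161]);
translate([289, 1790, 234]) cube([1868, 21, 161]);
translate([199, 574, 234]) cube([21, 1147, 161]);
translate([2226, 574, 234]) cube([21, 1147, 161]);
translate([329, 484, 395]) cube([100, 1327, 21]);
translate([469, 484, 395]) cube([100, 1327, 21]);
translate([609, 484, 395]) cube([100, 1327, 21]);
translate([749, 484, 395]) cube([100, 1327, 21]);
translate([889, 484, 395]) cube([100, 1327, 21]);
translate([1029, 484, 395]) cube([100, 1327, 21]);
translate([1169, 484, 395]) cube([100, 1327, 21]);
translate([1309, 484, 395]) cube([100, 1327, 21]);
translate([1449, 484, 395]) cube([100, 1327, 21]);
translate([1589, 484, 395]) cube([100, 1327, 21]);
translate([1729, 484, 395]) cube([100, 1327, 21]);
translate([1869, 484, 395]) cube([100, 1327, 21]);
translate([2009, 484, 395]) cube([100, 1327, 21]);


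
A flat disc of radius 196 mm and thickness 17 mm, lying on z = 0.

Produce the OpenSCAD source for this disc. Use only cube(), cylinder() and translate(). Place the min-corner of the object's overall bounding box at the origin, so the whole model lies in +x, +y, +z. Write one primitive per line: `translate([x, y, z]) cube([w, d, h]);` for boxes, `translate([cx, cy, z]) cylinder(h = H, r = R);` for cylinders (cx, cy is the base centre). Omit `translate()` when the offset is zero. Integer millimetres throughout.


translate([196, 196, 0]) cylinder(h = 17, r = 196);


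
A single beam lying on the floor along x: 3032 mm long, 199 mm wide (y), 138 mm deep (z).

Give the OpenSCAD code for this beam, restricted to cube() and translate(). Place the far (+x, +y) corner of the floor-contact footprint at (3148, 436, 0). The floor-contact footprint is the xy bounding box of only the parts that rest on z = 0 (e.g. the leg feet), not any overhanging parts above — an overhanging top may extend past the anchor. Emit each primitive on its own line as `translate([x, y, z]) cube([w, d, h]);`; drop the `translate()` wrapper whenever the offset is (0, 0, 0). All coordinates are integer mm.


translate([116, 237, 0]) cube([3032, 199, 138]);


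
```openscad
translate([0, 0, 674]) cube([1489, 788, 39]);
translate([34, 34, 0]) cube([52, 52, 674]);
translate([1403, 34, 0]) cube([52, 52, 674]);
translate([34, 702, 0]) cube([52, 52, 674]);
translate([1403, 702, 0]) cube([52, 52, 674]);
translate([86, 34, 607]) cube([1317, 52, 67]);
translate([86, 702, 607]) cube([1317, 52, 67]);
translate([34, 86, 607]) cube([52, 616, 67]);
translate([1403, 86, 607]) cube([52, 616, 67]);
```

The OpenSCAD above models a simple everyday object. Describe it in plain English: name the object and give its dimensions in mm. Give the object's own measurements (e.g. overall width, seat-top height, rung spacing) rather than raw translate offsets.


A rectangular dining table. The top is 1489×788×39 mm with its upper surface at z = 713 mm. It stands on four 52×52 mm square legs, each inset 34 mm from the nearest pair of top edges, running from the floor to the underside of the top. Four apron rails, 52 mm thick and 67 mm tall, run between adjacent legs with their top edges flush with the underside of the top and their outer faces flush with the legs' outer faces.


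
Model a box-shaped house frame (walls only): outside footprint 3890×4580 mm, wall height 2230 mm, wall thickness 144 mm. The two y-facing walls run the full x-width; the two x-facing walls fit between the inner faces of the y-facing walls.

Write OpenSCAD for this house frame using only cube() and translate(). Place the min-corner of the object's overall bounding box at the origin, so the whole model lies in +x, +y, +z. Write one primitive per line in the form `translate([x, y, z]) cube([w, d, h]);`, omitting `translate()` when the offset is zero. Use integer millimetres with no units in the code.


cube([3890, 144, 2230]);
translate([0, 4436, 0]) cube([3890, 144, 2230]);
translate([0, 144, 0]) cube([144, 4292, 2230]);
translate([3746, 144, 0]) cube([144, 4292, 2230]);


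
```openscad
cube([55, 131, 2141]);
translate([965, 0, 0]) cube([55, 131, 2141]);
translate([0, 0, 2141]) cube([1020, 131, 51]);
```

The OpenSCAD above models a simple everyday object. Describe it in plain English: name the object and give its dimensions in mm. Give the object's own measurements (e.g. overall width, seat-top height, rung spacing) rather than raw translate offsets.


A door frame. The clear opening is 910 mm wide and 2141 mm high. Two 55 mm wide jambs, 131 mm deep, stand either side of the opening from the floor to the top of the opening. A 51 mm thick head sits across the top of both jambs, spanning the full outside width of the frame.


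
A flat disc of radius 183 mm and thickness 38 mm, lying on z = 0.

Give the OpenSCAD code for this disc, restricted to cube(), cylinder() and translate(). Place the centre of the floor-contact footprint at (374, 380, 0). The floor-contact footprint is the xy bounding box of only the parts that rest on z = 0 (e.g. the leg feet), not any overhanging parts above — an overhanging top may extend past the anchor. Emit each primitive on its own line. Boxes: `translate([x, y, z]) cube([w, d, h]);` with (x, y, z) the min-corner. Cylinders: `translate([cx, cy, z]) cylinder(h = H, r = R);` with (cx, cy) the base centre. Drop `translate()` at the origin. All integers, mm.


translate([374, 380, 0]) cylinder(h = 38, r = 183);


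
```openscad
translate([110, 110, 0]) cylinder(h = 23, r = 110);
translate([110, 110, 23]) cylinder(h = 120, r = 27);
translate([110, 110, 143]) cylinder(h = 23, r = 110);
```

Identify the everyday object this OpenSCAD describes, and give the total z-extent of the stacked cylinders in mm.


A spool. The overall height is 166 mm.

Three coaxial cylinders, large–small–large — a spool. Two 23 mm flanges and a 120 mm core give 23 + 120 + 23 = 166 mm.


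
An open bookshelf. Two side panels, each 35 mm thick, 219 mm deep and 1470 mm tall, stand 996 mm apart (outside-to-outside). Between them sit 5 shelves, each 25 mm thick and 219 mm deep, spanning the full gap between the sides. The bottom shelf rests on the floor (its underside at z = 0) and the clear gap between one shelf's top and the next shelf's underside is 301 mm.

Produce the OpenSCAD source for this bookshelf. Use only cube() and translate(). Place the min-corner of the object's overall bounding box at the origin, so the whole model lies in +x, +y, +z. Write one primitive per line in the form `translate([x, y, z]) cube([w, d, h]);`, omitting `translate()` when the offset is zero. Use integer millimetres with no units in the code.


cube([35, 219, 1470]);
translate([961, 0, 0]) cube([35, 219, 1470]);
translate([35, 0, 0]) cube([926, 219, 25]);
translate([35, 0, 326]) cube([926, 219, 25]);
translate([35, 0, 652]) cube([926, 219, 25]);
translate([35, 0, 978]) cube([926, 219, 25]);
translate([35, 0, 1304]) cube([926, 219, 25]);


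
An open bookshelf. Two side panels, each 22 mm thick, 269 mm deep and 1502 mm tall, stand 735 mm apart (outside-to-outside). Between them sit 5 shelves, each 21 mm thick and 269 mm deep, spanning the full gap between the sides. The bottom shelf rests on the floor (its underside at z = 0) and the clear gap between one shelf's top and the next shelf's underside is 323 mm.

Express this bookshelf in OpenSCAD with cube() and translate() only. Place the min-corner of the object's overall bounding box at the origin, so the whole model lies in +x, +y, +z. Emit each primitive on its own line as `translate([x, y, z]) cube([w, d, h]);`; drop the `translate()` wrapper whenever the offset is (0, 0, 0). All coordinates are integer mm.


cube([22, 269, 1502]);
translate([713, 0, 0]) cube([22, 269, 1502]);
translate([22, 0, 0]) cube([691, 269, 21]);
translate([22, 0, 344]) cube([691, 269, 21]);
translate([22, 0, 688]) cube([691, 269, 21]);
translate([22, 0, 1032]) cube([691, 269, 21]);
translate([22, 0, 1376]) cube([691, 269, 21]);


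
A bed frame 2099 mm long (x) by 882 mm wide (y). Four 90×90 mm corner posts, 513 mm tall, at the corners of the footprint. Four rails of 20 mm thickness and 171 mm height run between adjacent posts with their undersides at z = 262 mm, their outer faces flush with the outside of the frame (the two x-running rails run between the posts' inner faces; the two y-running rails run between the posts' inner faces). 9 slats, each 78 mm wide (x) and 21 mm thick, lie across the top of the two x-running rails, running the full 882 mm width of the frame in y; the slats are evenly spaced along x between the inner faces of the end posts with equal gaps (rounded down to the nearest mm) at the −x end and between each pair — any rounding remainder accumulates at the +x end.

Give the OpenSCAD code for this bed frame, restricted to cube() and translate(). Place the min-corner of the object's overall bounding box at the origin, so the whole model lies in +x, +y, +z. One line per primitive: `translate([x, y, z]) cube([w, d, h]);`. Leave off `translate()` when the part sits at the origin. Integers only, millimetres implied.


cube([90, 90, 513]);
translate([0, 792, 0]) cube([90, 90, 513]);
translate([2009, 0, 0]) cube([90, 90, 513]);
translate([2009, 792, 0]) cube([90, 90, 513]);
translate([90, 0, 262]) cube([1919, 20, 171]);
translate([90, 862, 262]) cube([1919, 20, 171]);
translate([0, 90, 262]) cube([20, 702, 171]);
translate([2079, 90, 262]) cube([20, 702, 171]);
translate([211, 0, 433]) cube([78, 882, 21]);
translate([410, 0, 433]) cube([78, 882, 21]);
translate([609, 0, 433]) cube([78, 882, 21]);
translate([808, 0, 433]) cube([78, 882, 21]);
translate([1007, 0, 433]) cube([78, 882, 21]);
translate([1206, 0, 433]) cube([78, 882, 21]);
translate([1405, 0, 433]) cube([78, 882, 21]);
translate([1604, 0, 433]) cube([78, 882, 21]);
translate([1803, 0, 433]) cube([78, 882, 21]);


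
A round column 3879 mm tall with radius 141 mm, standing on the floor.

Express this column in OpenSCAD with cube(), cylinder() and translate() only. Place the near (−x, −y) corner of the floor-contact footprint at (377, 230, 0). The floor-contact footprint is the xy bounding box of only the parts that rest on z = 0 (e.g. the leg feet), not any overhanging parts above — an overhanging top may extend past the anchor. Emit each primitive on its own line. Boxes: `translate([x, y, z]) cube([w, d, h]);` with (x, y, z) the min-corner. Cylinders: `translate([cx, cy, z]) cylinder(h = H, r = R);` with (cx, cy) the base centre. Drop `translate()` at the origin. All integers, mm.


translate([518, 371, 0]) cylinder(h = 3879, r = 141);


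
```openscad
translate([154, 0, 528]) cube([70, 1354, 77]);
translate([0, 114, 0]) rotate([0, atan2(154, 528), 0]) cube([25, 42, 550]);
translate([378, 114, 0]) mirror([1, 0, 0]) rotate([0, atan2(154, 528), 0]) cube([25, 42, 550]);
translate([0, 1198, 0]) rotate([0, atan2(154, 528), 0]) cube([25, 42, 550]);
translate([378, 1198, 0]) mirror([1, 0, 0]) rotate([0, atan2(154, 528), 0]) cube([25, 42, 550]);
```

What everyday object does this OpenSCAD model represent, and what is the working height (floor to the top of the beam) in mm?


A sawhorse. The overall height is 605 mm.

A beam across two mirrored pairs of raked legs — a sawhorse. The beam's underside is at z = 528 (matching the legs' vertical rise in atan2(154, 528)) and the beam is 77 mm tall, so its top is at 528 + 77 = 605 mm. The raked legs top out at the beam's underside, so that is the highest point.


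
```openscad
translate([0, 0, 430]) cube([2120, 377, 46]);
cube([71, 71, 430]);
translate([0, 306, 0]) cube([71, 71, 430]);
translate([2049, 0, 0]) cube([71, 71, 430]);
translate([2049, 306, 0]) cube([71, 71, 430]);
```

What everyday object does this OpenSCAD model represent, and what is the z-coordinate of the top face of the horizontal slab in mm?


A bench. The seat-top height is 476 mm.

A long slab on four corner posts — a bench. The slab sits at z = 430 with thickness 46, so the top is 430 + 46 = 476 mm.
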